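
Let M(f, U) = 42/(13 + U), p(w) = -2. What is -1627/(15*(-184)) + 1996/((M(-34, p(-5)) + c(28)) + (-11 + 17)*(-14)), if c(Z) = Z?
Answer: -29832331/792120 ≈ -37.661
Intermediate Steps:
-1627/(15*(-184)) + 1996/((M(-34, p(-5)) + c(28)) + (-11 + 17)*(-14)) = -1627/(15*(-184)) + 1996/((42/(13 - 2) + 28) + (-11 + 17)*(-14)) = -1627/(-2760) + 1996/((42/11 + 28) + 6*(-14)) = -1627*(-1/2760) + 1996/((42*(1/11) + 28) - 84) = 1627/2760 + 1996/((42/11 + 28) - 84) = 1627/2760 + 1996/(350/11 - 84) = 1627/2760 + 1996/(-574/11) = 1627/2760 + 1996*(-11/574) = 1627/2760 - 10978/287 = -29832331/792120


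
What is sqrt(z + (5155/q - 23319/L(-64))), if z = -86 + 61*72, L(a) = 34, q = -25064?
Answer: sqrt(164300979901370)/213044 ≈ 60.166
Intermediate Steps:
z = 4306 (z = -86 + 4392 = 4306)
sqrt(z + (5155/q - 23319/L(-64))) = sqrt(4306 + (5155/(-25064) - 23319/34)) = sqrt(4306 + (5155*(-1/25064) - 23319*1/34)) = sqrt(4306 + (-5155/25064 - 23319/34)) = sqrt(4306 - 292321343/426088) = sqrt(1542413585/426088) = sqrt(164300979901370)/213044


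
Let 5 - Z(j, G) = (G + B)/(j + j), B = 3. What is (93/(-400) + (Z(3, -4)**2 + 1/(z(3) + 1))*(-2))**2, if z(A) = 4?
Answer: 37821303529/12960000 ≈ 2918.3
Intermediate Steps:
Z(j, G) = 5 - (3 + G)/(2*j) (Z(j, G) = 5 - (G + 3)/(j + j) = 5 - (3 + G)/(2*j))
(93/(-400) + (Z(3, -4)**2 + 1/(z(3) + 1))*(-2))**2 = (93/(-400) + (((1/2)*(-3 - 1*(-4) + 10*3)/3)**2 + 1/(4 + 1))*(-2))**2 = (93*(-1/400) + (((1/2)*(1/3)*(-3 + 4 + 30))**2 + 1/5)*(-2))**2 = (-93/400 + (((1/2)*(1/3)*31)**2 + 1/5)*(-2))**2 = (-93/400 + ((31/6)**2 + 1/5)*(-2))**2 = (-93/400 + (961/36 + 1/5)*(-2))**2 = (-93/400 + (4841/180)*(-2))**2 = (-93/400 - 4841/90)**2 = (-194477/3600)**2 = 37821303529/12960000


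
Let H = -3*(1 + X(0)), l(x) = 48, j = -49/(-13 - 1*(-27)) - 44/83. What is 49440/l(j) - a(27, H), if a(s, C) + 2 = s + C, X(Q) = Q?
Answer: 1008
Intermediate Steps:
j = -669/166 (j = -49/(-13 + 27) - 44*1/83 = -49/14 - 44/83 = -49*1/14 - 44/83 = -7/2 - 44/83 = -669/166 ≈ -4.0301)
H = -3 (H = -3*(1 + 0) = -3*1 = -3)
a(s, C) = -2 + C + s (a(s, C) = -2 + (s + C) = -2 + (C + s) = -2 + C + s)
49440/l(j) - a(27, H) = 49440/48 - (-2 - 3 + 27) = 49440*(1/48) - 1*22 = 1030 - 22 = 1008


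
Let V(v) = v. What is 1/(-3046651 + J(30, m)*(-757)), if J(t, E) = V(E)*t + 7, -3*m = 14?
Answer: -1/2945970 ≈ -3.3945e-7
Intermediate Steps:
m = -14/3 (m = -1/3*14 = -14/3 ≈ -4.6667)
J(t, E) = 7 + E*t (J(t, E) = E*t + 7 = 7 + E*t)
1/(-3046651 + J(30, m)*(-757)) = 1/(-3046651 + (7 - 14/3*30)*(-757)) = 1/(-3046651 + (7 - 140)*(-757)) = 1/(-3046651 - 133*(-757)) = 1/(-3046651 + 100681) = 1/(-2945970) = -1/2945970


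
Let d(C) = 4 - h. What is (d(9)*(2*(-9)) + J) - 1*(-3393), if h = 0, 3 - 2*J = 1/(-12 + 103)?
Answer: 302347/91 ≈ 3322.5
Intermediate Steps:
J = 136/91 (J = 3/2 - 1/(2*(-12 + 103)) = 3/2 - ½/91 = 3/2 - ½*1/91 = 3/2 - 1/182 = 136/91 ≈ 1.4945)
d(C) = 4 (d(C) = 4 - 1*0 = 4 + 0 = 4)
(d(9)*(2*(-9)) + J) - 1*(-3393) = (4*(2*(-9)) + 136/91) - 1*(-3393) = (4*(-18) + 136/91) + 3393 = (-72 + 136/91) + 3393 = -6416/91 + 3393 = 302347/91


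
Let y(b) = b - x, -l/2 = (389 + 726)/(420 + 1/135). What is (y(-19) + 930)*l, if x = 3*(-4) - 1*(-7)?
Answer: -275761800/56701 ≈ -4863.4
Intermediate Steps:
l = -301050/56701 (l = -2*(389 + 726)/(420 + 1/135) = -2230/(420 + 1/135) = -2230/56701/135 = -2230*135/56701 = -2*150525/56701 = -301050/56701 ≈ -5.3094)
x = -5 (x = -12 + 7 = -5)
y(b) = 5 + b (y(b) = b - 1*(-5) = b + 5 = 5 + b)
(y(-19) + 930)*l = ((5 - 19) + 930)*(-301050/56701) = (-14 + 930)*(-301050/56701) = 916*(-301050/56701) = -275761800/56701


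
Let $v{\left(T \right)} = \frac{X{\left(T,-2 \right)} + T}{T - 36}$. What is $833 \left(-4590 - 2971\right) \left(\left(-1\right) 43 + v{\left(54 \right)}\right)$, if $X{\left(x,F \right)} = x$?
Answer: $233037581$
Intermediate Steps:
$v{\left(T \right)} = \frac{2 T}{-36 + T}$ ($v{\left(T \right)} = \frac{T + T}{T - 36} = \frac{2 T}{-36 + T}$)
$833 \left(-4590 - 2971\right) \left(\left(-1\right) 43 + v{\left(54 \right)}\right) = 833 \left(-4590 - 2971\right) \left(\left(-1\right) 43 + 2 \cdot 54 \frac{1}{-36 + 54}\right) = 833 \left(- 7561 \left(-43 + 2 \cdot 54 \cdot \frac{1}{18}\right)\right) = 833 \left(- 7561 \left(-43 + 6\right)\right) = 833 \left(\left(-7561\right) \left(-37\right)\right) = 833 \cdot 279757 = 233037581$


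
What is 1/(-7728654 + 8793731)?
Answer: 1/1065077 ≈ 9.3890e-7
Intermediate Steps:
1/(-7728654 + 8793731) = 1/1065077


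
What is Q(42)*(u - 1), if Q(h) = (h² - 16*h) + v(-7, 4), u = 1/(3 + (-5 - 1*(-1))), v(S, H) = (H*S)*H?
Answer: -1960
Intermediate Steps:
v(S, H) = S*H²
u = -1 (u = 1/(3 + (-5 + 1)) = 1/(3 - 4) = 1/(-1) = -1)
Q(h) = -112 + h² - 16*h (Q(h) = (h² - 16*h) - 7*4² = (h² - 16*h) - 7*16 = (h² - 16*h) - 112 = -112 + h² - 16*h)
Q(42)*(u - 1) = (-112 + 42² - 16*42)*(-1 - 1) = (-112 + 1764 - 672)*(-2) = 980*(-2) = -1960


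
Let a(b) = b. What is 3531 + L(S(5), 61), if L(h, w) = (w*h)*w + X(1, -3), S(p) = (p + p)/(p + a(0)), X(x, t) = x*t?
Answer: 10970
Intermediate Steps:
X(x, t) = t*x
S(p) = 2 (S(p) = (p + p)/(p + 0) = (2*p)/p = 2)
L(h, w) = -3 + h*w² (L(h, w) = (w*h)*w - 3*1 = (h*w)*w - 3 = h*w² - 3 = -3 + h*w²)
3531 + L(S(5), 61) = 3531 + (-3 + 2*61²) = 3531 + (-3 + 2*3721) = 3531 + (-3 + 7442) = 3531 + 7439 = 10970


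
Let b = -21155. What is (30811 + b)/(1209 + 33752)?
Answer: 9656/34961 ≈ 0.27619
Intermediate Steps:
(30811 + b)/(1209 + 33752) = (30811 - 21155)/(1209 + 33752) = 9656/34961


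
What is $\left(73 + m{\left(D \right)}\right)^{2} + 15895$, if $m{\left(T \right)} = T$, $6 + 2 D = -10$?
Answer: $20120$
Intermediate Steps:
$D = -8$ ($D = -3 + \frac{1}{2} \left(-10\right) = -3 - 5 = -8$)
$\left(73 + m{\left(D \right)}\right)^{2} + 15895 = \left(73 - 8\right)^{2} + 15895 = 65^{2} + 15895 = 4225 + 15895 = 20120$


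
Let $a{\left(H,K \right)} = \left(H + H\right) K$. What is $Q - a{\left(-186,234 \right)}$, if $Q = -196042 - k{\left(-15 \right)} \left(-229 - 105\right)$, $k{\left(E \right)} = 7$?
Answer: $-106656$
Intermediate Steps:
$a{\left(H,K \right)} = 2 H K$
$Q = -193704$ ($Q = -196042 - 7 \left(-229 - 105\right) = -196042 - 7 \left(-334\right) = -196042 - -2338 = -196042 + 2338 = -193704$)
$Q - a{\left(-186,234 \right)} = -193704 - 2 \left(-186\right) 234 = -193704 - -87048 = -193704 + 87048 = -106656$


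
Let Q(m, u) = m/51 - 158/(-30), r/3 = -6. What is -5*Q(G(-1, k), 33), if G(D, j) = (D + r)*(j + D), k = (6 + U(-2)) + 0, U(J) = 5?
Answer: -131/17 ≈ -7.7059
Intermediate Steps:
r = -18 (r = 3*(-6) = -18)
k = 11 (k = (6 + 5) + 0 = 11 + 0 = 11)
G(D, j) = (-18 + D)*(D + j) (G(D, j) = (D - 18)*(j + D) = (-18 + D)*(D + j))
Q(m, u) = 79/15 + m/51 (Q(m, u) = m*(1/51) - 158*(-1/30) = m/51 + 79/15 = 79/15 + m/51)
-5*Q(G(-1, k), 33) = -5*(79/15 + ((-1)² - 18*(-1) - 18*11 - 1*11)/51) = -5*(79/15 + (1 + 18 - 198 - 11)/51) = -5*(79/15 + (1/51)*(-190)) = -5*(79/15 - 190/51) = -5*131/85 = -131/17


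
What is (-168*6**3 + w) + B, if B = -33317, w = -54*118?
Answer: -75977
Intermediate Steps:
w = -6372
(-168*6**3 + w) + B = (-168*6**3 - 6372) - 33317 = (-168*216 - 6372) - 33317 = (-36288 - 6372) - 33317 = -42660 - 33317 = -75977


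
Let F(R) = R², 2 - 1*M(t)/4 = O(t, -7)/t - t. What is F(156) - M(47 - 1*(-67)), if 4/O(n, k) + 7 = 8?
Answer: 1360712/57 ≈ 23872.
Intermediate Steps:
O(n, k) = 4 (O(n, k) = 4/(-7 + 8) = 4/1 = 4*1 = 4)
M(t) = 8 - 16/t + 4*t (M(t) = 8 - 4*(4/t - t) = 8 - 4*(-t + 4/t) = 8 + (-16/t + 4*t) = 8 - 16/t + 4*t)
F(156) - M(47 - 1*(-67)) = 156² - (8 - 16/(47 - 1*(-67)) + 4*(47 - 1*(-67))) = 24336 - (8 - 16/(47 + 67) + 4*(47 + 67)) = 24336 - (8 - 16/114 + 4*114) = 24336 - (8 - 16*1/114 + 456) = 24336 - (8 - 8/57 + 456) = 24336 - 1*26440/57 = 24336 - 26440/57 = 1360712/57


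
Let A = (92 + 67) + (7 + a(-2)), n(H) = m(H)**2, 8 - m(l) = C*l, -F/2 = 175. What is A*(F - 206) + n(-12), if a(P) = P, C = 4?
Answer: -88048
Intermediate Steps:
F = -350 (F = -2*175 = -350)
m(l) = 8 - 4*l
n(H) = (8 - 4*H)**2
A = 164 (A = (92 + 67) + (7 - 2) = 159 + 5 = 164)
A*(F - 206) + n(-12) = 164*(-350 - 206) + 16*(-2 - 12)**2 = 164*(-556) + 16*(-14)**2 = -91184 + 16*196 = -91184 + 3136 = -88048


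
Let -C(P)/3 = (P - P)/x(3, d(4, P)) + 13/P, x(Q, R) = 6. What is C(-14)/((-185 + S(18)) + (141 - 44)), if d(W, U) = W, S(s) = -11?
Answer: -13/462 ≈ -0.028139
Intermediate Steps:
C(P) = -39/P (C(P) = -3*((P - P)/6 + 13/P) = -3*(0*(⅙) + 13/P) = -3*(0 + 13/P) = -39/P)
C(-14)/((-185 + S(18)) + (141 - 44)) = (-39/(-14))/((-185 - 11) + (141 - 44)) = (-39*(-1/14))/(-196 + 97) = (39/14)/(-99) = (39/14)*(-1/99) = -13/462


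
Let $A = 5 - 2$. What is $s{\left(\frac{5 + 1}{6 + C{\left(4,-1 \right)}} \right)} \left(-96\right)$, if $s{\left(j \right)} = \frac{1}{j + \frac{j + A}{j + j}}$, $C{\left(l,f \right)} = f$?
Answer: $- \frac{1920}{59} \approx -32.542$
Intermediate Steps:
$A = 3$ ($A = 5 - 2 = 3$)
$s{\left(j \right)} = \frac{1}{j + \frac{3 + j}{2 j}}$ ($s{\left(j \right)} = \frac{1}{j + \frac{j + 3}{j + j}} = \frac{1}{j + \frac{3 + j}{2 j}}$)
$s{\left(\frac{5 + 1}{6 + C{\left(4,-1 \right)}} \right)} \left(-96\right) = \frac{2 \frac{5 + 1}{6 - 1}}{3 + \frac{5 + 1}{6 - 1} + 2 \left(\frac{5 + 1}{6 - 1}\right)^{2}} \left(-96\right) = \frac{2 \cdot \frac{6}{5}}{3 + \frac{6}{5} + 2 \left(\frac{6}{5}\right)^{2}} \left(-96\right) = \frac{2 \cdot 6 \cdot \frac{1}{5}}{3 + 6 \cdot \frac{1}{5} + 2 \left(6 \cdot \frac{1}{5}\right)^{2}} \left(-96\right) = 2 \cdot \frac{6}{5} \frac{1}{3 + \frac{6}{5} + 2 \left(\frac{6}{5}\right)^{2}} \left(-96\right) = 2 \cdot \frac{6}{5} \frac{1}{3 + \frac{6}{5} + 2 \cdot \frac{36}{25}} \left(-96\right) = 2 \cdot \frac{6}{5} \frac{1}{3 + \frac{6}{5} + \frac{72}{25}} \left(-96\right) = 2 \cdot \frac{6}{5} \frac{1}{\frac{177}{25}} \left(-96\right) = 2 \cdot \frac{6}{5} \cdot \frac{25}{177} \left(-96\right) = \frac{20}{59} \left(-96\right) = - \frac{1920}{59}$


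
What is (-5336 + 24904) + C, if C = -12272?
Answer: 7296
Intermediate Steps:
(-5336 + 24904) + C = (-5336 + 24904) - 12272 = 19568 - 12272 = 7296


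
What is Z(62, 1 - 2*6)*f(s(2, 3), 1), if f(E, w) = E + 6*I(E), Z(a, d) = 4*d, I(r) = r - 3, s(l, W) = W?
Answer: -132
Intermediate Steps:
I(r) = -3 + r
f(E, w) = -18 + 7*E (f(E, w) = E + 6*(-3 + E) = E + (-18 + 6*E) = -18 + 7*E)
Z(62, 1 - 2*6)*f(s(2, 3), 1) = (4*(1 - 2*6))*(-18 + 7*3) = (4*(1 - 12))*(-18 + 21) = (4*(-11))*3 = -44*3 = -132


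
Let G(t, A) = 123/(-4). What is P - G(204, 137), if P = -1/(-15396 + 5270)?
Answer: 622751/20252 ≈ 30.750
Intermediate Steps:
P = 1/10126 (P = -1/(-10126) = -1*(-1/10126) = 1/10126 ≈ 9.8756e-5)
G(t, A) = -123/4 (G(t, A) = 123*(-¼) = -123/4)
P - G(204, 137) = 1/10126 - 1*(-123/4) = 1/10126 + 123/4 = 622751/20252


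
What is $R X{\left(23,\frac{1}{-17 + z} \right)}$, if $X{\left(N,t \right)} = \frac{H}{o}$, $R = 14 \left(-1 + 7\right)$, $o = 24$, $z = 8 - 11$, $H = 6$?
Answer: $21$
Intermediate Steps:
$z = -3$ ($z = 8 - 11 = -3$)
$R = 84$ ($R = 14 \cdot 6 = 84$)
$X{\left(N,t \right)} = \frac{1}{4}$ ($X{\left(N,t \right)} = \frac{6}{24} = 6 \cdot \frac{1}{24} = \frac{1}{4}$)
$R X{\left(23,\frac{1}{-17 + z} \right)} = 84 \cdot \frac{1}{4} = 21$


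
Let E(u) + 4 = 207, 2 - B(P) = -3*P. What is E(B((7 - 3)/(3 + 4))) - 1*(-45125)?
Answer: 45328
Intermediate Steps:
B(P) = 2 + 3*P (B(P) = 2 - (-3)*P = 2 + 3*P)
E(u) = 203 (E(u) = -4 + 207 = 203)
E(B((7 - 3)/(3 + 4))) - 1*(-45125) = 203 - 1*(-45125) = 203 + 45125 = 45328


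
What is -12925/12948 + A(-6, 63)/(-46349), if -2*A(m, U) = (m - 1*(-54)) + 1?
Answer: -598743599/600126852 ≈ -0.99769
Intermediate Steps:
A(m, U) = -55/2 - m/2 (A(m, U) = -((m - 1*(-54)) + 1)/2 = -((m + 54) + 1)/2 = -((54 + m) + 1)/2 = -(55 + m)/2 = -55/2 - m/2)
-12925/12948 + A(-6, 63)/(-46349) = -12925/12948 + (-55/2 - ½*(-6))/(-46349) = -12925*1/12948 + (-55/2 + 3)*(-1/46349) = -12925/12948 - 49/2*(-1/46349) = -12925/12948 + 49/92698 = -598743599/600126852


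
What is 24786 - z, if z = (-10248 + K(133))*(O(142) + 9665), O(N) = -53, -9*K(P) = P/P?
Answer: 98529630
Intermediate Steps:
K(P) = -⅑ (K(P) = -P/(9*P) = -⅑*1 = -⅑)
z = -98504844 (z = (-10248 - ⅑)*(-53 + 9665) = -92233/9*9612 = -98504844)
24786 - z = 24786 - 1*(-98504844) = 24786 + 98504844 = 98529630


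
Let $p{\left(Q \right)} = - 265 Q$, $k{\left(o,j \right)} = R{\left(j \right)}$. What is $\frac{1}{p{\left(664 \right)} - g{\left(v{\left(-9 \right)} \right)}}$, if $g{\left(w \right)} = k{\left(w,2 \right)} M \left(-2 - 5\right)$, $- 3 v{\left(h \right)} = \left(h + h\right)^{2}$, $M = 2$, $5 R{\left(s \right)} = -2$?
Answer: $- \frac{5}{879828} \approx -5.6829 \cdot 10^{-6}$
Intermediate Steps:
$R{\left(s \right)} = - \frac{2}{5}$ ($R{\left(s \right)} = \frac{1}{5} \left(-2\right) = - \frac{2}{5}$)
$k{\left(o,j \right)} = - \frac{2}{5}$
$v{\left(h \right)} = - \frac{4 h^{2}}{3}$ ($v{\left(h \right)} = - \frac{\left(h + h\right)^{2}}{3} = - \frac{\left(2 h\right)^{2}}{3} = - \frac{4 h^{2}}{3}$)
$g{\left(w \right)} = \frac{28}{5}$ ($g{\left(w \right)} = \left(- \frac{2}{5}\right) 2 \left(-2 - 5\right) = \left(- \frac{4}{5}\right) \left(-7\right) = \frac{28}{5}$)
$\frac{1}{p{\left(664 \right)} - g{\left(v{\left(-9 \right)} \right)}} = \frac{1}{\left(-265\right) 664 - \frac{28}{5}} = \frac{1}{-175960 - \frac{28}{5}} = \frac{1}{- \frac{879828}{5}} = - \frac{5}{879828}$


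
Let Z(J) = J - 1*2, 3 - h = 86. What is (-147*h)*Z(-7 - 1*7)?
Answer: -195216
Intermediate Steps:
h = -83 (h = 3 - 1*86 = 3 - 86 = -83)
Z(J) = -2 + J (Z(J) = J - 2 = -2 + J)
(-147*h)*Z(-7 - 1*7) = (-147*(-83))*(-2 + (-7 - 1*7)) = 12201*(-2 + (-7 - 7)) = 12201*(-2 - 14) = 12201*(-16) = -195216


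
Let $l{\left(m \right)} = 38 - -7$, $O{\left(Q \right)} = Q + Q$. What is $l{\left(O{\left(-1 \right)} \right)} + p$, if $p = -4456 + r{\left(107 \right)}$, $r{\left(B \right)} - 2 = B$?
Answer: $-4302$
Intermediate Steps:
$r{\left(B \right)} = 2 + B$
$O{\left(Q \right)} = 2 Q$
$p = -4347$ ($p = -4456 + \left(2 + 107\right) = -4456 + 109 = -4347$)
$l{\left(m \right)} = 45$ ($l{\left(m \right)} = 38 + 7 = 45$)
$l{\left(O{\left(-1 \right)} \right)} + p = 45 - 4347 = -4302$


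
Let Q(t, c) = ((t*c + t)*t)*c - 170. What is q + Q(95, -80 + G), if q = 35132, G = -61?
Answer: 178188462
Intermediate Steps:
Q(t, c) = -170 + c*t*(t + c*t) (Q(t, c) = ((c*t + t)*t)*c - 170 = ((t + c*t)*t)*c - 170 = (t*(t + c*t))*c - 170 = c*t*(t + c*t) - 170 = -170 + c*t*(t + c*t))
q + Q(95, -80 + G) = 35132 + (-170 + (-80 - 61)*95² + (-80 - 61)²*95²) = 35132 + (-170 - 141*9025 + (-141)²*9025) = 35132 + (-170 - 1272525 + 19881*9025) = 35132 + (-170 - 1272525 + 179426025) = 35132 + 178153330 = 178188462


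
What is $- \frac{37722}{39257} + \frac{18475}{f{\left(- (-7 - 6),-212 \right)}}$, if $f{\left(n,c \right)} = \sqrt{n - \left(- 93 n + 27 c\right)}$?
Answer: $- \frac{37722}{39257} + \frac{18475 \sqrt{6946}}{6946} \approx 220.71$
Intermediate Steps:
$f{\left(n,c \right)} = \sqrt{- 27 c + 94 n}$ ($f{\left(n,c \right)} = \sqrt{n - \left(- 93 n + 27 c\right)} = \sqrt{- 27 c + 94 n}$)
$- \frac{37722}{39257} + \frac{18475}{f{\left(- (-7 - 6),-212 \right)}} = - \frac{37722}{39257} + \frac{18475}{\sqrt{\left(-27\right) \left(-212\right) + 94 \left(- (-7 - 6)\right)}} = \left(-37722\right) \frac{1}{39257} + \frac{18475}{\sqrt{5724 + 94 \left(\left(-1\right) \left(-13\right)\right)}} = - \frac{37722}{39257} + \frac{18475}{\sqrt{5724 + 94 \cdot 13}} = - \frac{37722}{39257} + \frac{18475}{\sqrt{5724 + 1222}} = - \frac{37722}{39257} + \frac{18475}{\sqrt{6946}} = - \frac{37722}{39257} + 18475 \frac{\sqrt{6946}}{6946} = - \frac{37722}{39257} + \frac{18475 \sqrt{6946}}{6946}$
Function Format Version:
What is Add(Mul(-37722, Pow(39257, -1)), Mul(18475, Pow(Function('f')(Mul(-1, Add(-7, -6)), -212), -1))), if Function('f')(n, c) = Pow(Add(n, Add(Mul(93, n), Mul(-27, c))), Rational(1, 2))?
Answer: Add(Rational(-37722, 39257), Mul(Rational(18475, 6946), Pow(6946, Rational(1, 2)))) ≈ 220.71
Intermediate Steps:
Function('f')(n, c) = Pow(Add(Mul(-27, c), Mul(94, n)), Rational(1, 2)) (Function('f')(n, c) = Pow(Add(n, Add(Mul(-27, c), Mul(93, n))), Rational(1, 2)) = Pow(Add(Mul(-27, c), Mul(94, n)), Rational(1, 2)))
Add(Mul(-37722, Pow(39257, -1)), Mul(18475, Pow(Function('f')(Mul(-1, Add(-7, -6)), -212), -1))) = Add(Mul(-37722, Pow(39257, -1)), Mul(18475, Pow(Pow(Add(Mul(-27, -212), Mul(94, Mul(-1, Add(-7, -6)))), Rational(1, 2)), -1))) = Add(Mul(-37722, Rational(1, 39257)), Mul(18475, Pow(Pow(Add(5724, Mul(94, Mul(-1, -13))), Rational(1, 2)), -1))) = Add(Rational(-37722, 39257), Mul(18475, Pow(Pow(Add(5724, Mul(94, 13)), Rational(1, 2)), -1))) = Add(Rational(-37722, 39257), Mul(18475, Pow(Pow(Add(5724, 1222), Rational(1, 2)), -1))) = Add(Rational(-37722, 39257), Mul(18475, Pow(Pow(6946, Rational(1, 2)), -1))) = Add(Rational(-37722, 39257), Mul(18475, Mul(Rational(1, 6946), Pow(6946, Rational(1, 2))))) = Add(Rational(-37722, 39257), Mul(Rational(18475, 6946), Pow(6946, Rational(1, 2))))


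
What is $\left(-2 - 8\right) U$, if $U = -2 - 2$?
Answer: $40$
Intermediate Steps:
$U = -4$ ($U = -2 - 2 = -4$)
$\left(-2 - 8\right) U = \left(-2 - 8\right) \left(-4\right) = \left(-10\right) \left(-4\right) = 40$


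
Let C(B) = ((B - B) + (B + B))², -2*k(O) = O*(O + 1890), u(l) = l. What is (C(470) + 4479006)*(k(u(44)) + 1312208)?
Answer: 6808686333960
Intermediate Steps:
k(O) = -O*(1890 + O)/2 (k(O) = -O*(O + 1890)/2 = -O*(1890 + O)/2)
C(B) = 4*B² (C(B) = (0 + 2*B)² = (2*B)² = 4*B²)
(C(470) + 4479006)*(k(u(44)) + 1312208) = (4*470² + 4479006)*(-½*44*(1890 + 44) + 1312208) = (4*220900 + 4479006)*(-½*44*1934 + 1312208) = (883600 + 4479006)*(-42548 + 1312208) = 5362606*1269660 = 6808686333960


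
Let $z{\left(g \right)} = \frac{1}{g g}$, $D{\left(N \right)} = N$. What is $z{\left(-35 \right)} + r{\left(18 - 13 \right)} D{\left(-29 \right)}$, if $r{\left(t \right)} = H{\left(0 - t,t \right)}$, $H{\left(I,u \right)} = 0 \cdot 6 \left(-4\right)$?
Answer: $\frac{1}{1225} \approx 0.00081633$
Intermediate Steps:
$H{\left(I,u \right)} = 0$ ($H{\left(I,u \right)} = 0 \left(-4\right) = 0$)
$z{\left(g \right)} = \frac{1}{g^{2}}$
$r{\left(t \right)} = 0$
$z{\left(-35 \right)} + r{\left(18 - 13 \right)} D{\left(-29 \right)} = \frac{1}{1225} + 0 \left(-29\right) = \frac{1}{1225} + 0 = \frac{1}{1225}$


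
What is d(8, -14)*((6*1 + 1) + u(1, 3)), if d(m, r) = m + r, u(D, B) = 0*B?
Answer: -42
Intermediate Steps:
u(D, B) = 0
d(8, -14)*((6*1 + 1) + u(1, 3)) = (8 - 14)*((6*1 + 1) + 0) = -6*((6 + 1) + 0) = -6*(7 + 0) = -6*7 = -42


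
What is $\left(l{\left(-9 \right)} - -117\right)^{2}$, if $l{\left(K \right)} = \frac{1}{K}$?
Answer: $\frac{1106704}{81} \approx 13663.0$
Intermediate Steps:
$\left(l{\left(-9 \right)} - -117\right)^{2} = \left(\frac{1}{-9} - -117\right)^{2} = \left(- \frac{1}{9} + 117\right)^{2} = \left(\frac{1052}{9}\right)^{2} = \frac{1106704}{81}$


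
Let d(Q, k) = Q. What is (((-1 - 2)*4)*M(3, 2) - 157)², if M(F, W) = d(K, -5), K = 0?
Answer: 24649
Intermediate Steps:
M(F, W) = 0
(((-1 - 2)*4)*M(3, 2) - 157)² = (((-1 - 2)*4)*0 - 157)² = (-3*4*0 - 157)² = (-12*0 - 157)² = (0 - 157)² = (-157)² = 24649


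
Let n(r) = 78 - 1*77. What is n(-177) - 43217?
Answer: -43216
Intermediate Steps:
n(r) = 1 (n(r) = 78 - 77 = 1)
n(-177) - 43217 = 1 - 43217 = -43216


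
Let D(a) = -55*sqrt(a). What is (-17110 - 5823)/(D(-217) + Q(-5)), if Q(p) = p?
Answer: 1207/6910 - 13277*I*sqrt(217)/6910 ≈ 0.17467 - 28.304*I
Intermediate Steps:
(-17110 - 5823)/(D(-217) + Q(-5)) = (-17110 - 5823)/(-55*I*sqrt(217) - 5) = -22933/(-55*I*sqrt(217) - 5) = -22933/(-5 - 55*I*sqrt(217))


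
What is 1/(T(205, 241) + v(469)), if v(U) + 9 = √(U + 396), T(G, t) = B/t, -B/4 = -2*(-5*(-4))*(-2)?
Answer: 599849/44044944 + 58081*√865/44044944 ≈ 0.052402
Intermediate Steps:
B = -320 (B = -(-8)*-5*(-4)*(-2) = -(-8)*20*(-2) = -(-8)*(-40) = -4*80 = -320)
T(G, t) = -320/t
v(U) = -9 + √(396 + U) (v(U) = -9 + √(U + 396) = -9 + √(396 + U))
1/(T(205, 241) + v(469)) = 1/(-320/241 + (-9 + √(396 + 469))) = 1/(-320*1/241 + (-9 + √865)) = 1/(-320/241 + (-9 + √865)) = 1/(-2489/241 + √865)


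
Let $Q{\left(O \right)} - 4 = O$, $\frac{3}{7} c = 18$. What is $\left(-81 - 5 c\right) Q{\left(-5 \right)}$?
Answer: $291$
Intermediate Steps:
$c = 42$ ($c = \frac{7}{3} \cdot 18 = 42$)
$Q{\left(O \right)} = 4 + O$
$\left(-81 - 5 c\right) Q{\left(-5 \right)} = \left(-81 - 210\right) \left(4 - 5\right) = \left(-81 - 210\right) \left(-1\right) = \left(-291\right) \left(-1\right) = 291$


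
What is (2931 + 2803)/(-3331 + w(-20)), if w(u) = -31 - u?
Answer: -2867/1671 ≈ -1.7157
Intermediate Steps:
(2931 + 2803)/(-3331 + w(-20)) = (2931 + 2803)/(-3331 + (-31 - 1*(-20))) = 5734/(-3331 + (-31 + 20)) = 5734/(-3331 - 11) = 5734/(-3342) = 5734*(-1/3342) = -2867/1671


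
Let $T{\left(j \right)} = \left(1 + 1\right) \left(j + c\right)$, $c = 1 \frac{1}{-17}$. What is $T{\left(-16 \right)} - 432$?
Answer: $- \frac{7890}{17} \approx -464.12$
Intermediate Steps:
$c = - \frac{1}{17}$ ($c = 1 \left(- \frac{1}{17}\right) = - \frac{1}{17} \approx -0.058824$)
$T{\left(j \right)} = - \frac{2}{17} + 2 j$ ($T{\left(j \right)} = \left(1 + 1\right) \left(j - \frac{1}{17}\right) = 2 \left(- \frac{1}{17} + j\right) = - \frac{2}{17} + 2 j$)
$T{\left(-16 \right)} - 432 = \left(- \frac{2}{17} + 2 \left(-16\right)\right) - 432 = \left(- \frac{2}{17} - 32\right) - 432 = - \frac{546}{17} - 432 = - \frac{7890}{17}$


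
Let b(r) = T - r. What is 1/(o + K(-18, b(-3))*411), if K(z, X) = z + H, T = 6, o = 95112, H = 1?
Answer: 1/88125 ≈ 1.1348e-5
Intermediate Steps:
b(r) = 6 - r
K(z, X) = 1 + z (K(z, X) = z + 1 = 1 + z)
1/(o + K(-18, b(-3))*411) = 1/(95112 + (1 - 18)*411) = 1/(95112 - 17*411) = 1/(95112 - 6987) = 1/88125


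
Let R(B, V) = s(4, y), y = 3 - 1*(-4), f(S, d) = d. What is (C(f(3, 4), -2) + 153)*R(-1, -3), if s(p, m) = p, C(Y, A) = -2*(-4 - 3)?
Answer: 668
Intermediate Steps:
y = 7 (y = 3 + 4 = 7)
C(Y, A) = 14 (C(Y, A) = -2*(-7) = 14)
R(B, V) = 4
(C(f(3, 4), -2) + 153)*R(-1, -3) = (14 + 153)*4 = 167*4 = 668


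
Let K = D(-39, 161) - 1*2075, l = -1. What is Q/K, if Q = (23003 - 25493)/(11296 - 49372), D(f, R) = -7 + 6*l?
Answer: -415/13250448 ≈ -3.1320e-5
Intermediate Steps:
D(f, R) = -13 (D(f, R) = -7 + 6*(-1) = -7 - 6 = -13)
K = -2088 (K = -13 - 1*2075 = -13 - 2075 = -2088)
Q = 415/6346 (Q = -2490/(-38076) = -2490*(-1/38076) = 415/6346 ≈ 0.065395)
Q/K = (415/6346)/(-2088) = (415/6346)*(-1/2088) = -415/13250448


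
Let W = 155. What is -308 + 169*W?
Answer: 25887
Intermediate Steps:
-308 + 169*W = -308 + 169*155 = -308 + 26195 = 25887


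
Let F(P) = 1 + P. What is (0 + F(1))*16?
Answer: 32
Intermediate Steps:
(0 + F(1))*16 = (0 + (1 + 1))*16 = (0 + 2)*16 = 2*16 = 32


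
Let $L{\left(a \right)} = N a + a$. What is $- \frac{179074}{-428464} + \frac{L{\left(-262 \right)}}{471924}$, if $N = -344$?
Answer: $\frac{15376708025}{25275305592} \approx 0.60837$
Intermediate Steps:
$L{\left(a \right)} = - 343 a$ ($L{\left(a \right)} = - 344 a + a = - 343 a$)
$- \frac{179074}{-428464} + \frac{L{\left(-262 \right)}}{471924} = - \frac{179074}{-428464} + \frac{\left(-343\right) \left(-262\right)}{471924} = \left(-179074\right) \left(- \frac{1}{428464}\right) + 89866 \cdot \frac{1}{471924} = \frac{89537}{214232} + \frac{44933}{235962} = \frac{15376708025}{25275305592}$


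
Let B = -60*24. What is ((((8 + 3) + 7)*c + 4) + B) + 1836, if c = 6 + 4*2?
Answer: 652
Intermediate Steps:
c = 14 (c = 6 + 8 = 14)
B = -1440
((((8 + 3) + 7)*c + 4) + B) + 1836 = ((((8 + 3) + 7)*14 + 4) - 1440) + 1836 = (((11 + 7)*14 + 4) - 1440) + 1836 = ((18*14 + 4) - 1440) + 1836 = ((252 + 4) - 1440) + 1836 = (256 - 1440) + 1836 = -1184 + 1836 = 652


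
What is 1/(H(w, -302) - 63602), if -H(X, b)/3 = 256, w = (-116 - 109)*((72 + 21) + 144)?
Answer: -1/64370 ≈ -1.5535e-5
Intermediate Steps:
w = -53325 (w = -225*(93 + 144) = -225*237 = -53325)
H(X, b) = -768 (H(X, b) = -3*256 = -768)
1/(H(w, -302) - 63602) = 1/(-768 - 63602) = 1/(-64370) = -1/64370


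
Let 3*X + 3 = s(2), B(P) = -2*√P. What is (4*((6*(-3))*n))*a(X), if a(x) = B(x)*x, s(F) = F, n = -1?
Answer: 16*I*√3 ≈ 27.713*I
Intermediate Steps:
X = -⅓ (X = -1 + (⅓)*2 = -1 + ⅔ = -⅓ ≈ -0.33333)
a(x) = -2*x^(3/2) (a(x) = (-2*√x)*x = -2*x^(3/2))
(4*((6*(-3))*n))*a(X) = (4*((6*(-3))*(-1)))*(-(-2)*I*√3/9) = (4*(-18*(-1)))*(-(-2)*I*√3/9) = (4*18)*(2*I*√3/9) = 72*(2*I*√3/9) = 16*I*√3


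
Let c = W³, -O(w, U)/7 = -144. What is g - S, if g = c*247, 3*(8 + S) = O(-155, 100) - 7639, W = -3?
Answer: -13352/3 ≈ -4450.7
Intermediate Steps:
O(w, U) = 1008 (O(w, U) = -7*(-144) = 1008)
c = -27 (c = (-3)³ = -27)
S = -6655/3 (S = -8 + (1008 - 7639)/3 = -8 + (⅓)*(-6631) = -8 - 6631/3 = -6655/3 ≈ -2218.3)
g = -6669 (g = -27*247 = -6669)
g - S = -6669 - 1*(-6655/3) = -6669 + 6655/3 = -13352/3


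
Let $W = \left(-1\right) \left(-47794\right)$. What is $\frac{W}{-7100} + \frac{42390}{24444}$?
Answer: $- \frac{6022969}{1205225} \approx -4.9974$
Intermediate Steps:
$W = 47794$
$\frac{W}{-7100} + \frac{42390}{24444} = \frac{47794}{-7100} + \frac{42390}{24444} = 47794 \left(- \frac{1}{7100}\right) + 42390 \cdot \frac{1}{24444} = - \frac{23897}{3550} + \frac{2355}{1358} = - \frac{6022969}{1205225}$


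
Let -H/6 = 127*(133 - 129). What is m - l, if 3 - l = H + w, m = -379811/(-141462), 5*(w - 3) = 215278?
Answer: 28299674611/707310 ≈ 40010.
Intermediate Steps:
w = 215293/5 (w = 3 + (⅕)*215278 = 3 + 215278/5 = 215293/5 ≈ 43059.)
H = -3048 (H = -762*(133 - 129) = -762*4 = -6*508 = -3048)
m = 379811/141462 (m = -379811*(-1/141462) = 379811/141462 ≈ 2.6849)
l = -200038/5 (l = 3 - (-3048 + 215293/5) = 3 - 1*200053/5 = 3 - 200053/5 = -200038/5 ≈ -40008.)
m - l = 379811/141462 - 1*(-200038/5) = 379811/141462 + 200038/5 = 28299674611/707310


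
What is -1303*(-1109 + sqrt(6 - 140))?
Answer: 1445027 - 1303*I*sqrt(134) ≈ 1.445e+6 - 15083.0*I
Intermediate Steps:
-1303*(-1109 + sqrt(6 - 140)) = -1303*(-1109 + sqrt(-134)) = -1303*(-1109 + I*sqrt(134)) = 1445027 - 1303*I*sqrt(134)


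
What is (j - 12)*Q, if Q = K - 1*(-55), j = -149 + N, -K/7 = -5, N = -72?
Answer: -20970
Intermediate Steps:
K = 35 (K = -7*(-5) = 35)
j = -221 (j = -149 - 72 = -221)
Q = 90 (Q = 35 - 1*(-55) = 35 + 55 = 90)
(j - 12)*Q = (-221 - 12)*90 = -233*90 = -20970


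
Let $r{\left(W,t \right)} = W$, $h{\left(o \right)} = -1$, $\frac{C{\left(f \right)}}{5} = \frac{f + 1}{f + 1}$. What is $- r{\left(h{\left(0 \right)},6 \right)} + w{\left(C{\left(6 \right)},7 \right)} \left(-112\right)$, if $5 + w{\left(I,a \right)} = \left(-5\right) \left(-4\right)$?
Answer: $-1679$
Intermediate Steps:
$C{\left(f \right)} = 5$ ($C{\left(f \right)} = 5 \frac{f + 1}{f + 1} = 5 \frac{1 + f}{1 + f} = 5 \cdot 1 = 5$)
$w{\left(I,a \right)} = 15$ ($w{\left(I,a \right)} = -5 - -20 = -5 + 20 = 15$)
$- r{\left(h{\left(0 \right)},6 \right)} + w{\left(C{\left(6 \right)},7 \right)} \left(-112\right) = \left(-1\right) \left(-1\right) + 15 \left(-112\right) = 1 - 1680 = -1679$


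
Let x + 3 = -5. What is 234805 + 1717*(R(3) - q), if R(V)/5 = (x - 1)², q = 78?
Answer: 796264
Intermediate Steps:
x = -8 (x = -3 - 5 = -8)
R(V) = 405 (R(V) = 5*(-8 - 1)² = 5*(-9)² = 5*81 = 405)
234805 + 1717*(R(3) - q) = 234805 + 1717*(405 - 1*78) = 234805 + 1717*(405 - 78) = 234805 + 1717*327 = 234805 + 561459 = 796264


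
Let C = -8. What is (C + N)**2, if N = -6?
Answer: 196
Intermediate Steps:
(C + N)**2 = (-8 - 6)**2 = (-14)**2 = 196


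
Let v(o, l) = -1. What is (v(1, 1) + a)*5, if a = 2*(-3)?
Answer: -35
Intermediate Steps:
a = -6
(v(1, 1) + a)*5 = (-1 - 6)*5 = -7*5 = -35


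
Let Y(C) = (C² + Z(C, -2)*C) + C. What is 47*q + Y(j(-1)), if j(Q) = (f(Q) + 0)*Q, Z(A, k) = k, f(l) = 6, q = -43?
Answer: -1979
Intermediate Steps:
j(Q) = 6*Q (j(Q) = (6 + 0)*Q = 6*Q)
Y(C) = C² - C (Y(C) = (C² - 2*C) + C = C² - C)
47*q + Y(j(-1)) = 47*(-43) + (6*(-1))*(-1 + 6*(-1)) = -2021 - 6*(-1 - 6) = -2021 - 6*(-7) = -2021 + 42 = -1979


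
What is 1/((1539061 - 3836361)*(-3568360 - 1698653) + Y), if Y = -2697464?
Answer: 1/12099906267436 ≈ 8.2645e-14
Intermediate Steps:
1/((1539061 - 3836361)*(-3568360 - 1698653) + Y) = 1/((1539061 - 3836361)*(-3568360 - 1698653) - 2697464) = 1/(-2297300*(-5267013) - 2697464) = 1/(12099908964900 - 2697464) = 1/12099906267436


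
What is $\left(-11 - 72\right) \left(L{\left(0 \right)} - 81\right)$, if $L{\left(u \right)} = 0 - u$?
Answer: $6723$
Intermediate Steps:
$L{\left(u \right)} = - u$
$\left(-11 - 72\right) \left(L{\left(0 \right)} - 81\right) = \left(-11 - 72\right) \left(\left(-1\right) 0 - 81\right) = \left(-11 - 72\right) \left(0 - 81\right) = \left(-83\right) \left(-81\right) = 6723$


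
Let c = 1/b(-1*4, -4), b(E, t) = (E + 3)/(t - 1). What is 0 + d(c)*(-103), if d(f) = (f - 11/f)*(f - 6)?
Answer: 1442/5 ≈ 288.40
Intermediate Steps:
b(E, t) = (3 + E)/(-1 + t)
c = 5 (c = 1/((3 - 1*4)/(-1 - 4)) = 1/((3 - 4)/(-5)) = 1/(-⅕*(-1)) = 1/(⅕) = 5)
d(f) = (-6 + f)*(f - 11/f) (d(f) = (f - 11/f)*(-6 + f) = (-6 + f)*(f - 11/f))
0 + d(c)*(-103) = 0 + (-11 + 5² - 6*5 + 66/5)*(-103) = 0 + (-11 + 25 - 30 + 66*(⅕))*(-103) = 0 + (-11 + 25 - 30 + 66/5)*(-103) = 0 - 14/5*(-103) = 0 + 1442/5 = 1442/5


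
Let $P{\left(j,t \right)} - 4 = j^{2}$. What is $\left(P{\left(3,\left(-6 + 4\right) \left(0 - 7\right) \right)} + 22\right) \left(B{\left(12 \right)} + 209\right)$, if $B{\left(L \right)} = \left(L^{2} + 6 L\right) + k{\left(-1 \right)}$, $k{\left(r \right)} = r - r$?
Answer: $14875$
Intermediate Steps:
$P{\left(j,t \right)} = 4 + j^{2}$
$k{\left(r \right)} = 0$
$B{\left(L \right)} = L^{2} + 6 L$ ($B{\left(L \right)} = \left(L^{2} + 6 L\right) + 0 = L^{2} + 6 L$)
$\left(P{\left(3,\left(-6 + 4\right) \left(0 - 7\right) \right)} + 22\right) \left(B{\left(12 \right)} + 209\right) = \left(\left(4 + 3^{2}\right) + 22\right) \left(12 \left(6 + 12\right) + 209\right) = \left(\left(4 + 9\right) + 22\right) \left(12 \cdot 18 + 209\right) = \left(13 + 22\right) \left(216 + 209\right) = 35 \cdot 425 = 14875$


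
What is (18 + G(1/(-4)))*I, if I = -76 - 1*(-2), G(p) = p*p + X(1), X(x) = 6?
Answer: -14245/8 ≈ -1780.6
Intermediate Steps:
G(p) = 6 + p**2 (G(p) = p*p + 6 = p**2 + 6 = 6 + p**2)
I = -74 (I = -76 + 2 = -74)
(18 + G(1/(-4)))*I = (18 + (6 + (1/(-4))**2))*(-74) = (18 + (6 + (-1/4)**2))*(-74) = (18 + (6 + 1/16))*(-74) = (18 + 97/16)*(-74) = (385/16)*(-74) = -14245/8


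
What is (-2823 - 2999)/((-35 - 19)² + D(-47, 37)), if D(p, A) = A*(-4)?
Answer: -2911/1384 ≈ -2.1033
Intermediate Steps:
D(p, A) = -4*A
(-2823 - 2999)/((-35 - 19)² + D(-47, 37)) = (-2823 - 2999)/((-35 - 19)² - 4*37) = -5822/((-54)² - 148) = -5822/(2916 - 148) = -5822/2768 = -5822*1/2768 = -2911/1384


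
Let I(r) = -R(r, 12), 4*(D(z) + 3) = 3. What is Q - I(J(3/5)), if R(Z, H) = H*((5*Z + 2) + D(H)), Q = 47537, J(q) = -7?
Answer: 47114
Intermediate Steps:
D(z) = -9/4 (D(z) = -3 + (¼)*3 = -3 + ¾ = -9/4)
R(Z, H) = H*(-¼ + 5*Z) (R(Z, H) = H*((5*Z + 2) - 9/4) = H*((2 + 5*Z) - 9/4) = H*(-¼ + 5*Z))
I(r) = 3 - 60*r (I(r) = -12*(-1 + 20*r)/4 = -(-3 + 60*r) = 3 - 60*r)
Q - I(J(3/5)) = 47537 - (3 - 60*(-7)) = 47537 - (3 + 420) = 47537 - 1*423 = 47537 - 423 = 47114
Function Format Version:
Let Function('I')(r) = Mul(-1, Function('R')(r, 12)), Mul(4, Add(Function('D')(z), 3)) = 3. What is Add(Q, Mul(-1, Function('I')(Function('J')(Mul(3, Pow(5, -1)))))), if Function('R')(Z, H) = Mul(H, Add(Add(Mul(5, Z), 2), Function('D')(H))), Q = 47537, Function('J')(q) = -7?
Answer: 47114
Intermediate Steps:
Function('D')(z) = Rational(-9, 4) (Function('D')(z) = Add(-3, Mul(Rational(1, 4), 3)) = Add(-3, Rational(3, 4)) = Rational(-9, 4))
Function('R')(Z, H) = Mul(H, Add(Rational(-1, 4), Mul(5, Z))) (Function('R')(Z, H) = Mul(H, Add(Add(Mul(5, Z), 2), Rational(-9, 4))) = Mul(H, Add(Add(2, Mul(5, Z)), Rational(-9, 4))) = Mul(H, Add(Rational(-1, 4), Mul(5, Z))))
Function('I')(r) = Add(3, Mul(-60, r)) (Function('I')(r) = Mul(-1, Mul(Rational(1, 4), 12, Add(-1, Mul(20, r)))) = Mul(-1, Add(-3, Mul(60, r))) = Add(3, Mul(-60, r)))
Add(Q, Mul(-1, Function('I')(Function('J')(Mul(3, Pow(5, -1)))))) = Add(47537, Mul(-1, Add(3, Mul(-60, -7)))) = Add(47537, Mul(-1, Add(3, 420))) = Add(47537, Mul(-1, 423)) = Add(47537, -423) = 47114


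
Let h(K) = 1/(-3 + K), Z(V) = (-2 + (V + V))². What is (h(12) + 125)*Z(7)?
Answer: 18016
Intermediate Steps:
Z(V) = (-2 + 2*V)²
(h(12) + 125)*Z(7) = (1/(-3 + 12) + 125)*(4*(-1 + 7)²) = (1/9 + 125)*(4*6²) = (⅑ + 125)*(4*36) = (1126/9)*144 = 18016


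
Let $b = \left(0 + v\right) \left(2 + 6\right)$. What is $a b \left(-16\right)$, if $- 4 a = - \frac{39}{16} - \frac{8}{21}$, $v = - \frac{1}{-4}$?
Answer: $- \frac{947}{42} \approx -22.548$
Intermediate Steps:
$v = \frac{1}{4}$ ($v = \left(-1\right) \left(- \frac{1}{4}\right) = \frac{1}{4} \approx 0.25$)
$a = \frac{947}{1344}$ ($a = - \frac{- \frac{39}{16} - \frac{8}{21}}{4} = \left(- \frac{1}{4}\right) \left(- \frac{947}{336}\right) = \frac{947}{1344} \approx 0.70461$)
$b = 2$ ($b = \left(0 + \frac{1}{4}\right) \left(2 + 6\right) = \frac{1}{4} \cdot 8 = 2$)
$a b \left(-16\right) = \frac{947}{1344} \cdot 2 \left(-16\right) = \frac{947}{672} \left(-16\right) = - \frac{947}{42}$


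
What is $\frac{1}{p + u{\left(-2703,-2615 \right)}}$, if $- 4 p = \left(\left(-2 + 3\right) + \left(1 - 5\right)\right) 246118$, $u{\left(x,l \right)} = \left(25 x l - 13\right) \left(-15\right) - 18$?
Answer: $- \frac{2}{5300889219} \approx -3.773 \cdot 10^{-10}$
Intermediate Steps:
$u{\left(x,l \right)} = 177 - 375 l x$ ($u{\left(x,l \right)} = \left(25 l x - 13\right) \left(-15\right) - 18 = \left(-13 + 25 l x\right) \left(-15\right) - 18 = \left(195 - 375 l x\right) - 18 = 177 - 375 l x$)
$p = \frac{369177}{2}$ ($p = - \frac{\left(\left(-2 + 3\right) + \left(1 - 5\right)\right) 246118}{4} = - \frac{\left(1 - 4\right) 246118}{4} = - \frac{\left(-3\right) 246118}{4} = \left(- \frac{1}{4}\right) \left(-738354\right) = \frac{369177}{2} \approx 1.8459 \cdot 10^{5}$)
$\frac{1}{p + u{\left(-2703,-2615 \right)}} = \frac{1}{\frac{369177}{2} + \left(177 - \left(-980625\right) \left(-2703\right)\right)} = \frac{1}{\frac{369177}{2} + \left(177 - 2650629375\right)} = \frac{1}{\frac{369177}{2} - 2650629198} = \frac{1}{- \frac{5300889219}{2}} = - \frac{2}{5300889219}$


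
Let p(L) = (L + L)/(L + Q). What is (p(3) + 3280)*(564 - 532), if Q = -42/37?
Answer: 2416448/23 ≈ 1.0506e+5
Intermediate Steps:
Q = -42/37 (Q = -42*1/37 = -42/37 ≈ -1.1351)
p(L) = 2*L/(-42/37 + L) (p(L) = (L + L)/(L - 42/37) = (2*L)/(-42/37 + L) = 2*L/(-42/37 + L))
(p(3) + 3280)*(564 - 532) = (74*3/(-42 + 37*3) + 3280)*(564 - 532) = (74*3/(-42 + 111) + 3280)*32 = (74*3/69 + 3280)*32 = (74*3*(1/69) + 3280)*32 = (74/23 + 3280)*32 = (75514/23)*32 = 2416448/23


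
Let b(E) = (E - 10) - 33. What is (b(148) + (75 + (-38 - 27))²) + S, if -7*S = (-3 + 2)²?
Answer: 1434/7 ≈ 204.86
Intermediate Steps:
S = -⅐ (S = -(-3 + 2)²/7 = -⅐*(-1)² = -⅐*1 = -⅐ ≈ -0.14286)
b(E) = -43 + E (b(E) = (-10 + E) - 33 = -43 + E)
(b(148) + (75 + (-38 - 27))²) + S = ((-43 + 148) + (75 + (-38 - 27))²) - ⅐ = (105 + (75 - 65)²) - ⅐ = (105 + 10²) - ⅐ = (105 + 100) - ⅐ = 205 - ⅐ = 1434/7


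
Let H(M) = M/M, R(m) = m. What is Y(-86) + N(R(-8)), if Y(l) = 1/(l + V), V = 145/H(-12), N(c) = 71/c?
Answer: -4181/472 ≈ -8.8580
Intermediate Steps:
H(M) = 1
V = 145 (V = 145/1 = 145*1 = 145)
Y(l) = 1/(145 + l) (Y(l) = 1/(l + 145) = 1/(145 + l))
Y(-86) + N(R(-8)) = 1/(145 - 86) + 71/(-8) = 1/59 + 71*(-1/8) = 1/59 - 71/8 = -4181/472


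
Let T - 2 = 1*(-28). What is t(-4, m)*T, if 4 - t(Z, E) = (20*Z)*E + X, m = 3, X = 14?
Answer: -5980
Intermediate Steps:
t(Z, E) = -10 - 20*E*Z (t(Z, E) = 4 - ((20*Z)*E + 14) = 4 - (20*E*Z + 14) = 4 - (14 + 20*E*Z) = 4 + (-14 - 20*E*Z) = -10 - 20*E*Z)
T = -26 (T = 2 + 1*(-28) = 2 - 28 = -26)
t(-4, m)*T = (-10 - 20*3*(-4))*(-26) = (-10 + 240)*(-26) = 230*(-26) = -5980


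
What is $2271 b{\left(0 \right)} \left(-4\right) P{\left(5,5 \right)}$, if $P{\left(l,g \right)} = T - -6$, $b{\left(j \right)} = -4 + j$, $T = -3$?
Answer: $109008$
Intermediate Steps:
$P{\left(l,g \right)} = 3$ ($P{\left(l,g \right)} = -3 - -6 = -3 + 6 = 3$)
$2271 b{\left(0 \right)} \left(-4\right) P{\left(5,5 \right)} = 2271 \left(-4 + 0\right) \left(-4\right) 3 = 2271 \left(-4\right) \left(-4\right) 3 = 2271 \cdot 16 \cdot 3 = 2271 \cdot 48 = 109008$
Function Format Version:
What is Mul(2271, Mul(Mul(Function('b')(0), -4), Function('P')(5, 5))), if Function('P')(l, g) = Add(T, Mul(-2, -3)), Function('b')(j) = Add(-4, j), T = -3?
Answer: 109008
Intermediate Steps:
Function('P')(l, g) = 3 (Function('P')(l, g) = Add(-3, Mul(-2, -3)) = Add(-3, 6) = 3)
Mul(2271, Mul(Mul(Function('b')(0), -4), Function('P')(5, 5))) = Mul(2271, Mul(Mul(Add(-4, 0), -4), 3)) = Mul(2271, Mul(Mul(-4, -4), 3)) = Mul(2271, Mul(16, 3)) = Mul(2271, 48) = 109008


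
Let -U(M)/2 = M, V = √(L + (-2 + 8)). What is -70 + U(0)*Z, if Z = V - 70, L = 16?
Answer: -70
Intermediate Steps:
V = √22 (V = √(16 + (-2 + 8)) = √(16 + 6) = √22 ≈ 4.6904)
U(M) = -2*M
Z = -70 + √22 (Z = √22 - 70 = -70 + √22 ≈ -65.310)
-70 + U(0)*Z = -70 + (-2*0)*(-70 + √22) = -70 + 0*(-70 + √22) = -70 + 0 = -70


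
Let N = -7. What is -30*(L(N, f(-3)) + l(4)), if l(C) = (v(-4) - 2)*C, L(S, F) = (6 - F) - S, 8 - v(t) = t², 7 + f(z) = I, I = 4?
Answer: 720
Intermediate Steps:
f(z) = -3 (f(z) = -7 + 4 = -3)
v(t) = 8 - t²
L(S, F) = 6 - F - S
l(C) = -10*C (l(C) = ((8 - 1*(-4)²) - 2)*C = ((8 - 1*16) - 2)*C = ((8 - 16) - 2)*C = (-8 - 2)*C = -10*C)
-30*(L(N, f(-3)) + l(4)) = -30*((6 - 1*(-3) - 1*(-7)) - 10*4) = -30*((6 + 3 + 7) - 40) = -30*(16 - 40) = -30*(-24) = 720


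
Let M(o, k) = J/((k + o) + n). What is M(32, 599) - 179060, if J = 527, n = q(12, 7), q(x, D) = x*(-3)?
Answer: -6267069/35 ≈ -1.7906e+5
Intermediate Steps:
q(x, D) = -3*x
n = -36 (n = -3*12 = -36)
M(o, k) = 527/(-36 + k + o) (M(o, k) = 527/((k + o) - 36) = 527/(-36 + k + o))
M(32, 599) - 179060 = 527/(-36 + 599 + 32) - 179060 = 527/595 - 179060 = 527*(1/595) - 179060 = 31/35 - 179060 = -6267069/35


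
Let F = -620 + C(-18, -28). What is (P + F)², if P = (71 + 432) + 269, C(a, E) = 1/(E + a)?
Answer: 48874081/2116 ≈ 23097.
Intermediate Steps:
F = -28521/46 (F = -620 + 1/(-28 - 18) = -620 + 1/(-46) = -620 - 1/46 = -28521/46 ≈ -620.02)
P = 772 (P = 503 + 269 = 772)
(P + F)² = (772 - 28521/46)² = (6991/46)² = 48874081/2116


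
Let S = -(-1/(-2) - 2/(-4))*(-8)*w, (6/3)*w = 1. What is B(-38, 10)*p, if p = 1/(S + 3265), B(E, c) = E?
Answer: -38/3269 ≈ -0.011624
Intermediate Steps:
w = ½ (w = (½)*1 = ½ ≈ 0.50000)
S = 4 (S = -(-1/(-2) - 2/(-4))*(-8)/2 = -(-1*(-½) - 2*(-¼))*(-8)/2 = -(½ + ½)*(-8)/2 = -1*(-8)/2 = -(-8)/2 = -1*(-4) = 4)
p = 1/3269 (p = 1/(4 + 3265) = 1/3269 ≈ 0.00030590)
B(-38, 10)*p = -38*1/3269 = -38/3269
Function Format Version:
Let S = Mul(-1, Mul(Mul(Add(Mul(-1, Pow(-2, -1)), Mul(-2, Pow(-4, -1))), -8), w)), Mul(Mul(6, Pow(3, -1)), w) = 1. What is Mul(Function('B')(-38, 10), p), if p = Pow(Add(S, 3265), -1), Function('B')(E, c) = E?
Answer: Rational(-38, 3269) ≈ -0.011624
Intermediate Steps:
w = Rational(1, 2) (w = Mul(Rational(1, 2), 1) = Rational(1, 2) ≈ 0.50000)
S = 4 (S = Mul(-1, Mul(Mul(Add(Mul(-1, Pow(-2, -1)), Mul(-2, Pow(-4, -1))), -8), Rational(1, 2))) = Mul(-1, Mul(Mul(Add(Mul(-1, Rational(-1, 2)), Mul(-2, Rational(-1, 4))), -8), Rational(1, 2))) = Mul(-1, Mul(Mul(Add(Rational(1, 2), Rational(1, 2)), -8), Rational(1, 2))) = Mul(-1, Mul(Mul(1, -8), Rational(1, 2))) = Mul(-1, Mul(-8, Rational(1, 2))) = Mul(-1, -4) = 4)
p = Rational(1, 3269) (p = Pow(Add(4, 3265), -1) = Pow(3269, -1) = Rational(1, 3269) ≈ 0.00030590)
Mul(Function('B')(-38, 10), p) = Mul(-38, Rational(1, 3269)) = Rational(-38, 3269)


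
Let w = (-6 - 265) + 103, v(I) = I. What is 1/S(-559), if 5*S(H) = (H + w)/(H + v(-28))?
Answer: 2935/727 ≈ 4.0371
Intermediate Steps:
w = -168 (w = -271 + 103 = -168)
S(H) = (-168 + H)/(5*(-28 + H)) (S(H) = ((H - 168)/(H - 28))/5 = ((-168 + H)/(-28 + H))/5 = (-168 + H)/(5*(-28 + H)))
1/S(-559) = 1/((-168 - 559)/(5*(-28 - 559))) = 1/((⅕)*(-727)/(-587)) = 1/((⅕)*(-1/587)*(-727)) = 1/(727/2935) = 2935/727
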